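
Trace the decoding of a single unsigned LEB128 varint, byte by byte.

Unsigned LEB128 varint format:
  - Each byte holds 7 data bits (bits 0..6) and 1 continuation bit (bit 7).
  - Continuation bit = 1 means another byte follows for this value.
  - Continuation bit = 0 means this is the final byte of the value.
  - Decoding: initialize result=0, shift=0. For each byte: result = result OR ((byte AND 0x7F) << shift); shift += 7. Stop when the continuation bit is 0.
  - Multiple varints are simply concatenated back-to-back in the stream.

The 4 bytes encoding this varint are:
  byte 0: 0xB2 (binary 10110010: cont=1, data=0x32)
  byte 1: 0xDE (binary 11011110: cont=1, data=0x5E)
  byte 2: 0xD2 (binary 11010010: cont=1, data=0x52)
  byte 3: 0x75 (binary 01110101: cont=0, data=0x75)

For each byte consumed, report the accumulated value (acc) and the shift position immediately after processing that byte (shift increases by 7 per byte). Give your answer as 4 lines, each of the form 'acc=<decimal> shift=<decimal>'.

byte 0=0xB2: payload=0x32=50, contrib = 50<<0 = 50; acc -> 50, shift -> 7
byte 1=0xDE: payload=0x5E=94, contrib = 94<<7 = 12032; acc -> 12082, shift -> 14
byte 2=0xD2: payload=0x52=82, contrib = 82<<14 = 1343488; acc -> 1355570, shift -> 21
byte 3=0x75: payload=0x75=117, contrib = 117<<21 = 245366784; acc -> 246722354, shift -> 28

Answer: acc=50 shift=7
acc=12082 shift=14
acc=1355570 shift=21
acc=246722354 shift=28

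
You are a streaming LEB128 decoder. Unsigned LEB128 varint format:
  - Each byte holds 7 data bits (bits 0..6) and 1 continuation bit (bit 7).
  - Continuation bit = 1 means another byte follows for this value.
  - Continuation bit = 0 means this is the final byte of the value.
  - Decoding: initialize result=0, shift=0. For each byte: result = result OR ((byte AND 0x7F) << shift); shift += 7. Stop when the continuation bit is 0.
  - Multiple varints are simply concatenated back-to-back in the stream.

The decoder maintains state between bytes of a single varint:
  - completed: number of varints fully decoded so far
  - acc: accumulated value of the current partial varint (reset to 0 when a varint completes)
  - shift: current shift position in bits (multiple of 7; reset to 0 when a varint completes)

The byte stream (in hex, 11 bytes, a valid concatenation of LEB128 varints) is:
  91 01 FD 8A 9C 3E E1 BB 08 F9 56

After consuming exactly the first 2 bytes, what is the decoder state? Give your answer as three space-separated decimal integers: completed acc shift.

byte[0]=0x91 cont=1 payload=0x11: acc |= 17<<0 -> completed=0 acc=17 shift=7
byte[1]=0x01 cont=0 payload=0x01: varint #1 complete (value=145); reset -> completed=1 acc=0 shift=0

Answer: 1 0 0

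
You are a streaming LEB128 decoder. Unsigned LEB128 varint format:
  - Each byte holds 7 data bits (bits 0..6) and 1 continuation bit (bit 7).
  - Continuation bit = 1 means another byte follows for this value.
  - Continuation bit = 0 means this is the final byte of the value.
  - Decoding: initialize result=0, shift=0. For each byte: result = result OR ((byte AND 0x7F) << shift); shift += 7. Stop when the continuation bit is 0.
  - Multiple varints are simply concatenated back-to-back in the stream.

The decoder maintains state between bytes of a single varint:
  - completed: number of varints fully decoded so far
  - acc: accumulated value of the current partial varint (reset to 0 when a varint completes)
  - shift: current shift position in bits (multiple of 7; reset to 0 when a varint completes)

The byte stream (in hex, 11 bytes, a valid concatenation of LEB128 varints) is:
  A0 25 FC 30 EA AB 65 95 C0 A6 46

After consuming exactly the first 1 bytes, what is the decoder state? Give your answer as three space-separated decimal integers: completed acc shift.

Answer: 0 32 7

Derivation:
byte[0]=0xA0 cont=1 payload=0x20: acc |= 32<<0 -> completed=0 acc=32 shift=7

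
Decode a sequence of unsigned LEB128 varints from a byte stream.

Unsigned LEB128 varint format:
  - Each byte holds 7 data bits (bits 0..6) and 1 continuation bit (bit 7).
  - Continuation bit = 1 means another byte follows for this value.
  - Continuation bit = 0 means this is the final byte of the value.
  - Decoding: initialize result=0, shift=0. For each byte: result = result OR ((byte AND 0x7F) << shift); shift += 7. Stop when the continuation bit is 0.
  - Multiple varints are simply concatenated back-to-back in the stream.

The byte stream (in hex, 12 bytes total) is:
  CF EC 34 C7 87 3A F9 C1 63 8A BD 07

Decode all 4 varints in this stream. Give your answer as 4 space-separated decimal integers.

  byte[0]=0xCF cont=1 payload=0x4F=79: acc |= 79<<0 -> acc=79 shift=7
  byte[1]=0xEC cont=1 payload=0x6C=108: acc |= 108<<7 -> acc=13903 shift=14
  byte[2]=0x34 cont=0 payload=0x34=52: acc |= 52<<14 -> acc=865871 shift=21 [end]
Varint 1: bytes[0:3] = CF EC 34 -> value 865871 (3 byte(s))
  byte[3]=0xC7 cont=1 payload=0x47=71: acc |= 71<<0 -> acc=71 shift=7
  byte[4]=0x87 cont=1 payload=0x07=7: acc |= 7<<7 -> acc=967 shift=14
  byte[5]=0x3A cont=0 payload=0x3A=58: acc |= 58<<14 -> acc=951239 shift=21 [end]
Varint 2: bytes[3:6] = C7 87 3A -> value 951239 (3 byte(s))
  byte[6]=0xF9 cont=1 payload=0x79=121: acc |= 121<<0 -> acc=121 shift=7
  byte[7]=0xC1 cont=1 payload=0x41=65: acc |= 65<<7 -> acc=8441 shift=14
  byte[8]=0x63 cont=0 payload=0x63=99: acc |= 99<<14 -> acc=1630457 shift=21 [end]
Varint 3: bytes[6:9] = F9 C1 63 -> value 1630457 (3 byte(s))
  byte[9]=0x8A cont=1 payload=0x0A=10: acc |= 10<<0 -> acc=10 shift=7
  byte[10]=0xBD cont=1 payload=0x3D=61: acc |= 61<<7 -> acc=7818 shift=14
  byte[11]=0x07 cont=0 payload=0x07=7: acc |= 7<<14 -> acc=122506 shift=21 [end]
Varint 4: bytes[9:12] = 8A BD 07 -> value 122506 (3 byte(s))

Answer: 865871 951239 1630457 122506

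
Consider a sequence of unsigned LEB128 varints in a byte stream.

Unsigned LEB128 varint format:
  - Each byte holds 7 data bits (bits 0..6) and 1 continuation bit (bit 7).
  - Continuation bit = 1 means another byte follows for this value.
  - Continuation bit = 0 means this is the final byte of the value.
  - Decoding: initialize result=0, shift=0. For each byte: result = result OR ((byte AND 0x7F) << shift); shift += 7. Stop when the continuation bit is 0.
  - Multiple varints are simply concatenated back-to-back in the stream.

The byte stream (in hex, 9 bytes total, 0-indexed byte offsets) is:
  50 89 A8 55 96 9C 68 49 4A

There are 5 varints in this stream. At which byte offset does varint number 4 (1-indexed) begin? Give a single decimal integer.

  byte[0]=0x50 cont=0 payload=0x50=80: acc |= 80<<0 -> acc=80 shift=7 [end]
Varint 1: bytes[0:1] = 50 -> value 80 (1 byte(s))
  byte[1]=0x89 cont=1 payload=0x09=9: acc |= 9<<0 -> acc=9 shift=7
  byte[2]=0xA8 cont=1 payload=0x28=40: acc |= 40<<7 -> acc=5129 shift=14
  byte[3]=0x55 cont=0 payload=0x55=85: acc |= 85<<14 -> acc=1397769 shift=21 [end]
Varint 2: bytes[1:4] = 89 A8 55 -> value 1397769 (3 byte(s))
  byte[4]=0x96 cont=1 payload=0x16=22: acc |= 22<<0 -> acc=22 shift=7
  byte[5]=0x9C cont=1 payload=0x1C=28: acc |= 28<<7 -> acc=3606 shift=14
  byte[6]=0x68 cont=0 payload=0x68=104: acc |= 104<<14 -> acc=1707542 shift=21 [end]
Varint 3: bytes[4:7] = 96 9C 68 -> value 1707542 (3 byte(s))
  byte[7]=0x49 cont=0 payload=0x49=73: acc |= 73<<0 -> acc=73 shift=7 [end]
Varint 4: bytes[7:8] = 49 -> value 73 (1 byte(s))
  byte[8]=0x4A cont=0 payload=0x4A=74: acc |= 74<<0 -> acc=74 shift=7 [end]
Varint 5: bytes[8:9] = 4A -> value 74 (1 byte(s))

Answer: 7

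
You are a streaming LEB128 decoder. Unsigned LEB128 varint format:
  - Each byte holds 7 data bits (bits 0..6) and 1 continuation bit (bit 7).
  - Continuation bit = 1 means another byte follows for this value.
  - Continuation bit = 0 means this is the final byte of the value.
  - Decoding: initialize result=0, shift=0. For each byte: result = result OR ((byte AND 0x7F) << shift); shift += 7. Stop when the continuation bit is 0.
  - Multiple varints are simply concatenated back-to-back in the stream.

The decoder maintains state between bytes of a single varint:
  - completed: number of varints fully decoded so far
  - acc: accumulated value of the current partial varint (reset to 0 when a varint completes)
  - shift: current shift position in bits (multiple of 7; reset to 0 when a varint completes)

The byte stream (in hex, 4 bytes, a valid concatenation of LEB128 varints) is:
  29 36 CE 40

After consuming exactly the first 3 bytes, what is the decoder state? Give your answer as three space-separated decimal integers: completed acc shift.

byte[0]=0x29 cont=0 payload=0x29: varint #1 complete (value=41); reset -> completed=1 acc=0 shift=0
byte[1]=0x36 cont=0 payload=0x36: varint #2 complete (value=54); reset -> completed=2 acc=0 shift=0
byte[2]=0xCE cont=1 payload=0x4E: acc |= 78<<0 -> completed=2 acc=78 shift=7

Answer: 2 78 7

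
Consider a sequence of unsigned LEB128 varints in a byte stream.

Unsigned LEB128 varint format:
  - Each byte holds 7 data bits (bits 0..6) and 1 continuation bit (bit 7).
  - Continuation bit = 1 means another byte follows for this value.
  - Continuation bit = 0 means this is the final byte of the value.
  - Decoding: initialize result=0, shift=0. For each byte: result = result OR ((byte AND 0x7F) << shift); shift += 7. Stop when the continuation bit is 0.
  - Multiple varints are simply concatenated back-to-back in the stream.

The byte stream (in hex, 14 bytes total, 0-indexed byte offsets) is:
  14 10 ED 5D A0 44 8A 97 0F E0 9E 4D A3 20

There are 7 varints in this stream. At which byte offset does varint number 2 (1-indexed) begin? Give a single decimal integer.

  byte[0]=0x14 cont=0 payload=0x14=20: acc |= 20<<0 -> acc=20 shift=7 [end]
Varint 1: bytes[0:1] = 14 -> value 20 (1 byte(s))
  byte[1]=0x10 cont=0 payload=0x10=16: acc |= 16<<0 -> acc=16 shift=7 [end]
Varint 2: bytes[1:2] = 10 -> value 16 (1 byte(s))
  byte[2]=0xED cont=1 payload=0x6D=109: acc |= 109<<0 -> acc=109 shift=7
  byte[3]=0x5D cont=0 payload=0x5D=93: acc |= 93<<7 -> acc=12013 shift=14 [end]
Varint 3: bytes[2:4] = ED 5D -> value 12013 (2 byte(s))
  byte[4]=0xA0 cont=1 payload=0x20=32: acc |= 32<<0 -> acc=32 shift=7
  byte[5]=0x44 cont=0 payload=0x44=68: acc |= 68<<7 -> acc=8736 shift=14 [end]
Varint 4: bytes[4:6] = A0 44 -> value 8736 (2 byte(s))
  byte[6]=0x8A cont=1 payload=0x0A=10: acc |= 10<<0 -> acc=10 shift=7
  byte[7]=0x97 cont=1 payload=0x17=23: acc |= 23<<7 -> acc=2954 shift=14
  byte[8]=0x0F cont=0 payload=0x0F=15: acc |= 15<<14 -> acc=248714 shift=21 [end]
Varint 5: bytes[6:9] = 8A 97 0F -> value 248714 (3 byte(s))
  byte[9]=0xE0 cont=1 payload=0x60=96: acc |= 96<<0 -> acc=96 shift=7
  byte[10]=0x9E cont=1 payload=0x1E=30: acc |= 30<<7 -> acc=3936 shift=14
  byte[11]=0x4D cont=0 payload=0x4D=77: acc |= 77<<14 -> acc=1265504 shift=21 [end]
Varint 6: bytes[9:12] = E0 9E 4D -> value 1265504 (3 byte(s))
  byte[12]=0xA3 cont=1 payload=0x23=35: acc |= 35<<0 -> acc=35 shift=7
  byte[13]=0x20 cont=0 payload=0x20=32: acc |= 32<<7 -> acc=4131 shift=14 [end]
Varint 7: bytes[12:14] = A3 20 -> value 4131 (2 byte(s))

Answer: 1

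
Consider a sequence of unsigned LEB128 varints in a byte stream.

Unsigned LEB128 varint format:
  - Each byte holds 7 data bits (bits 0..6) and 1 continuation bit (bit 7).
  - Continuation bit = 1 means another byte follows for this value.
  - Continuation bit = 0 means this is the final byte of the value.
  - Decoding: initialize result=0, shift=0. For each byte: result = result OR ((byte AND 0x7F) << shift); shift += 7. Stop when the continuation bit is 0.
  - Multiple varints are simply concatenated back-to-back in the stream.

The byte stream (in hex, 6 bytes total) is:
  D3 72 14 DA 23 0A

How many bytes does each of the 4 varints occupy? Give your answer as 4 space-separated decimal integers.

  byte[0]=0xD3 cont=1 payload=0x53=83: acc |= 83<<0 -> acc=83 shift=7
  byte[1]=0x72 cont=0 payload=0x72=114: acc |= 114<<7 -> acc=14675 shift=14 [end]
Varint 1: bytes[0:2] = D3 72 -> value 14675 (2 byte(s))
  byte[2]=0x14 cont=0 payload=0x14=20: acc |= 20<<0 -> acc=20 shift=7 [end]
Varint 2: bytes[2:3] = 14 -> value 20 (1 byte(s))
  byte[3]=0xDA cont=1 payload=0x5A=90: acc |= 90<<0 -> acc=90 shift=7
  byte[4]=0x23 cont=0 payload=0x23=35: acc |= 35<<7 -> acc=4570 shift=14 [end]
Varint 3: bytes[3:5] = DA 23 -> value 4570 (2 byte(s))
  byte[5]=0x0A cont=0 payload=0x0A=10: acc |= 10<<0 -> acc=10 shift=7 [end]
Varint 4: bytes[5:6] = 0A -> value 10 (1 byte(s))

Answer: 2 1 2 1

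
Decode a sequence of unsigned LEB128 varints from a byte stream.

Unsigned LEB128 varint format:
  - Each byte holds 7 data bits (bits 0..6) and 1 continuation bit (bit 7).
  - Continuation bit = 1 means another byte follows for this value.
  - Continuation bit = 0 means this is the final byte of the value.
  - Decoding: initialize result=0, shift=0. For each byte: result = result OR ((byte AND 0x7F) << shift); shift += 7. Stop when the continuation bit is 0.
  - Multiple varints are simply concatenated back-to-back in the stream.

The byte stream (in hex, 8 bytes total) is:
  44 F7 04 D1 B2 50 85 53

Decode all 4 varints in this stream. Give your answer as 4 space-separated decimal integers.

Answer: 68 631 1317201 10629

Derivation:
  byte[0]=0x44 cont=0 payload=0x44=68: acc |= 68<<0 -> acc=68 shift=7 [end]
Varint 1: bytes[0:1] = 44 -> value 68 (1 byte(s))
  byte[1]=0xF7 cont=1 payload=0x77=119: acc |= 119<<0 -> acc=119 shift=7
  byte[2]=0x04 cont=0 payload=0x04=4: acc |= 4<<7 -> acc=631 shift=14 [end]
Varint 2: bytes[1:3] = F7 04 -> value 631 (2 byte(s))
  byte[3]=0xD1 cont=1 payload=0x51=81: acc |= 81<<0 -> acc=81 shift=7
  byte[4]=0xB2 cont=1 payload=0x32=50: acc |= 50<<7 -> acc=6481 shift=14
  byte[5]=0x50 cont=0 payload=0x50=80: acc |= 80<<14 -> acc=1317201 shift=21 [end]
Varint 3: bytes[3:6] = D1 B2 50 -> value 1317201 (3 byte(s))
  byte[6]=0x85 cont=1 payload=0x05=5: acc |= 5<<0 -> acc=5 shift=7
  byte[7]=0x53 cont=0 payload=0x53=83: acc |= 83<<7 -> acc=10629 shift=14 [end]
Varint 4: bytes[6:8] = 85 53 -> value 10629 (2 byte(s))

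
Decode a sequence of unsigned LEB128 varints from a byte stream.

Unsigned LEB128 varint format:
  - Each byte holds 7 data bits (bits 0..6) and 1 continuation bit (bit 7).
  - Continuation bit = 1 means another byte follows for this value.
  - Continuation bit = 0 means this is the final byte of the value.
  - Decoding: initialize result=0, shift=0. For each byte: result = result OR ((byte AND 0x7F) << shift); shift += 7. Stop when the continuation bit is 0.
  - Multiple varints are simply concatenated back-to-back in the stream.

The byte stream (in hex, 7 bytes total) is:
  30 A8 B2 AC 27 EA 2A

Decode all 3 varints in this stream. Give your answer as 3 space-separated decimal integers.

  byte[0]=0x30 cont=0 payload=0x30=48: acc |= 48<<0 -> acc=48 shift=7 [end]
Varint 1: bytes[0:1] = 30 -> value 48 (1 byte(s))
  byte[1]=0xA8 cont=1 payload=0x28=40: acc |= 40<<0 -> acc=40 shift=7
  byte[2]=0xB2 cont=1 payload=0x32=50: acc |= 50<<7 -> acc=6440 shift=14
  byte[3]=0xAC cont=1 payload=0x2C=44: acc |= 44<<14 -> acc=727336 shift=21
  byte[4]=0x27 cont=0 payload=0x27=39: acc |= 39<<21 -> acc=82516264 shift=28 [end]
Varint 2: bytes[1:5] = A8 B2 AC 27 -> value 82516264 (4 byte(s))
  byte[5]=0xEA cont=1 payload=0x6A=106: acc |= 106<<0 -> acc=106 shift=7
  byte[6]=0x2A cont=0 payload=0x2A=42: acc |= 42<<7 -> acc=5482 shift=14 [end]
Varint 3: bytes[5:7] = EA 2A -> value 5482 (2 byte(s))

Answer: 48 82516264 5482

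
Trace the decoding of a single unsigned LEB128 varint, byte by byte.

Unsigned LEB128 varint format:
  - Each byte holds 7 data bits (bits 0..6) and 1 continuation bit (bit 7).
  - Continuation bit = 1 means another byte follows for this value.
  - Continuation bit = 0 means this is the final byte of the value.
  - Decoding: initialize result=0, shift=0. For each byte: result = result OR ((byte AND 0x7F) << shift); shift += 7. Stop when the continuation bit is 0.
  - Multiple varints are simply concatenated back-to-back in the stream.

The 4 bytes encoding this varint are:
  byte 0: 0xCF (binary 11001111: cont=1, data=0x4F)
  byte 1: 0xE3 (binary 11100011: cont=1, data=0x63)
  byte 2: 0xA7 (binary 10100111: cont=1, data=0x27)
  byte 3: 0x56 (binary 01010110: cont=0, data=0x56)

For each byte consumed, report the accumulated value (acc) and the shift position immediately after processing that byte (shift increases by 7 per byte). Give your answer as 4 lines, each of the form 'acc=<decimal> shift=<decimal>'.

byte 0=0xCF: payload=0x4F=79, contrib = 79<<0 = 79; acc -> 79, shift -> 7
byte 1=0xE3: payload=0x63=99, contrib = 99<<7 = 12672; acc -> 12751, shift -> 14
byte 2=0xA7: payload=0x27=39, contrib = 39<<14 = 638976; acc -> 651727, shift -> 21
byte 3=0x56: payload=0x56=86, contrib = 86<<21 = 180355072; acc -> 181006799, shift -> 28

Answer: acc=79 shift=7
acc=12751 shift=14
acc=651727 shift=21
acc=181006799 shift=28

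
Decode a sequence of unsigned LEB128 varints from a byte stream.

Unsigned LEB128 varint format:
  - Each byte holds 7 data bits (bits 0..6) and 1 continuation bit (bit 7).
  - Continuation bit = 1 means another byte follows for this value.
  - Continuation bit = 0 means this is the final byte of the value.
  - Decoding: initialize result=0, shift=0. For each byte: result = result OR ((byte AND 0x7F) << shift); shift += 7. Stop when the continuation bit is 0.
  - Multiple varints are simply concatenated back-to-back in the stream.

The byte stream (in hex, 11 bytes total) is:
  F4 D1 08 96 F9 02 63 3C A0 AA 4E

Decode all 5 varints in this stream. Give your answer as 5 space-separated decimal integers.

  byte[0]=0xF4 cont=1 payload=0x74=116: acc |= 116<<0 -> acc=116 shift=7
  byte[1]=0xD1 cont=1 payload=0x51=81: acc |= 81<<7 -> acc=10484 shift=14
  byte[2]=0x08 cont=0 payload=0x08=8: acc |= 8<<14 -> acc=141556 shift=21 [end]
Varint 1: bytes[0:3] = F4 D1 08 -> value 141556 (3 byte(s))
  byte[3]=0x96 cont=1 payload=0x16=22: acc |= 22<<0 -> acc=22 shift=7
  byte[4]=0xF9 cont=1 payload=0x79=121: acc |= 121<<7 -> acc=15510 shift=14
  byte[5]=0x02 cont=0 payload=0x02=2: acc |= 2<<14 -> acc=48278 shift=21 [end]
Varint 2: bytes[3:6] = 96 F9 02 -> value 48278 (3 byte(s))
  byte[6]=0x63 cont=0 payload=0x63=99: acc |= 99<<0 -> acc=99 shift=7 [end]
Varint 3: bytes[6:7] = 63 -> value 99 (1 byte(s))
  byte[7]=0x3C cont=0 payload=0x3C=60: acc |= 60<<0 -> acc=60 shift=7 [end]
Varint 4: bytes[7:8] = 3C -> value 60 (1 byte(s))
  byte[8]=0xA0 cont=1 payload=0x20=32: acc |= 32<<0 -> acc=32 shift=7
  byte[9]=0xAA cont=1 payload=0x2A=42: acc |= 42<<7 -> acc=5408 shift=14
  byte[10]=0x4E cont=0 payload=0x4E=78: acc |= 78<<14 -> acc=1283360 shift=21 [end]
Varint 5: bytes[8:11] = A0 AA 4E -> value 1283360 (3 byte(s))

Answer: 141556 48278 99 60 1283360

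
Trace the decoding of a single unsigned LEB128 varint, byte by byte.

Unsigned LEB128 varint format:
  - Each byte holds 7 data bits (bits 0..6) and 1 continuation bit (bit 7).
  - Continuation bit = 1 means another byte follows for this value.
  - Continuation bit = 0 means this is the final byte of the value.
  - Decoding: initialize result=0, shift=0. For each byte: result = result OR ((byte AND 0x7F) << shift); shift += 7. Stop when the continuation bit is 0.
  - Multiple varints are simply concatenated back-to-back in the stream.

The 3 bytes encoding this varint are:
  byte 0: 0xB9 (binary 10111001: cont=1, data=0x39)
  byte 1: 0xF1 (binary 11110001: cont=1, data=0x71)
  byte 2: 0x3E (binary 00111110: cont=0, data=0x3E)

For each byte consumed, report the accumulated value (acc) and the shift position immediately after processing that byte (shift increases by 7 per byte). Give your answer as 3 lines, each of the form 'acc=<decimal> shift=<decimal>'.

byte 0=0xB9: payload=0x39=57, contrib = 57<<0 = 57; acc -> 57, shift -> 7
byte 1=0xF1: payload=0x71=113, contrib = 113<<7 = 14464; acc -> 14521, shift -> 14
byte 2=0x3E: payload=0x3E=62, contrib = 62<<14 = 1015808; acc -> 1030329, shift -> 21

Answer: acc=57 shift=7
acc=14521 shift=14
acc=1030329 shift=21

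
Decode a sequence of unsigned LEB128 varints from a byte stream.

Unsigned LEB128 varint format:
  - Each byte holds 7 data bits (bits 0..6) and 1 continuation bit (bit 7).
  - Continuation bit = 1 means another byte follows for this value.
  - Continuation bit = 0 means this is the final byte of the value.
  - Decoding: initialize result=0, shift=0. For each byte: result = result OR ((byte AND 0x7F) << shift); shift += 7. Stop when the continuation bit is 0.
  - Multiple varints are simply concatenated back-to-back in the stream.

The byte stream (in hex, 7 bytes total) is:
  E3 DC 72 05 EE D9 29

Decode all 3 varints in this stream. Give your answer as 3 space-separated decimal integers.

Answer: 1879651 5 683246

Derivation:
  byte[0]=0xE3 cont=1 payload=0x63=99: acc |= 99<<0 -> acc=99 shift=7
  byte[1]=0xDC cont=1 payload=0x5C=92: acc |= 92<<7 -> acc=11875 shift=14
  byte[2]=0x72 cont=0 payload=0x72=114: acc |= 114<<14 -> acc=1879651 shift=21 [end]
Varint 1: bytes[0:3] = E3 DC 72 -> value 1879651 (3 byte(s))
  byte[3]=0x05 cont=0 payload=0x05=5: acc |= 5<<0 -> acc=5 shift=7 [end]
Varint 2: bytes[3:4] = 05 -> value 5 (1 byte(s))
  byte[4]=0xEE cont=1 payload=0x6E=110: acc |= 110<<0 -> acc=110 shift=7
  byte[5]=0xD9 cont=1 payload=0x59=89: acc |= 89<<7 -> acc=11502 shift=14
  byte[6]=0x29 cont=0 payload=0x29=41: acc |= 41<<14 -> acc=683246 shift=21 [end]
Varint 3: bytes[4:7] = EE D9 29 -> value 683246 (3 byte(s))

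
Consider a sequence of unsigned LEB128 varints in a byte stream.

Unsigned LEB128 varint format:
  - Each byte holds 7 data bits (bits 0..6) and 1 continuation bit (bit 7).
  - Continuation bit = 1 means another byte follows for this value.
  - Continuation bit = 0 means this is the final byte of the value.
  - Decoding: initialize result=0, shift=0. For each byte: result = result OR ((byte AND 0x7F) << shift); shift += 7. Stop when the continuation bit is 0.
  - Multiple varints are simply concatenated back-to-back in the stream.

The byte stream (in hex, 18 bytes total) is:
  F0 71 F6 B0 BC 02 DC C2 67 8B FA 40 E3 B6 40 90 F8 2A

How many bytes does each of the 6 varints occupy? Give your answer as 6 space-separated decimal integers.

Answer: 2 4 3 3 3 3

Derivation:
  byte[0]=0xF0 cont=1 payload=0x70=112: acc |= 112<<0 -> acc=112 shift=7
  byte[1]=0x71 cont=0 payload=0x71=113: acc |= 113<<7 -> acc=14576 shift=14 [end]
Varint 1: bytes[0:2] = F0 71 -> value 14576 (2 byte(s))
  byte[2]=0xF6 cont=1 payload=0x76=118: acc |= 118<<0 -> acc=118 shift=7
  byte[3]=0xB0 cont=1 payload=0x30=48: acc |= 48<<7 -> acc=6262 shift=14
  byte[4]=0xBC cont=1 payload=0x3C=60: acc |= 60<<14 -> acc=989302 shift=21
  byte[5]=0x02 cont=0 payload=0x02=2: acc |= 2<<21 -> acc=5183606 shift=28 [end]
Varint 2: bytes[2:6] = F6 B0 BC 02 -> value 5183606 (4 byte(s))
  byte[6]=0xDC cont=1 payload=0x5C=92: acc |= 92<<0 -> acc=92 shift=7
  byte[7]=0xC2 cont=1 payload=0x42=66: acc |= 66<<7 -> acc=8540 shift=14
  byte[8]=0x67 cont=0 payload=0x67=103: acc |= 103<<14 -> acc=1696092 shift=21 [end]
Varint 3: bytes[6:9] = DC C2 67 -> value 1696092 (3 byte(s))
  byte[9]=0x8B cont=1 payload=0x0B=11: acc |= 11<<0 -> acc=11 shift=7
  byte[10]=0xFA cont=1 payload=0x7A=122: acc |= 122<<7 -> acc=15627 shift=14
  byte[11]=0x40 cont=0 payload=0x40=64: acc |= 64<<14 -> acc=1064203 shift=21 [end]
Varint 4: bytes[9:12] = 8B FA 40 -> value 1064203 (3 byte(s))
  byte[12]=0xE3 cont=1 payload=0x63=99: acc |= 99<<0 -> acc=99 shift=7
  byte[13]=0xB6 cont=1 payload=0x36=54: acc |= 54<<7 -> acc=7011 shift=14
  byte[14]=0x40 cont=0 payload=0x40=64: acc |= 64<<14 -> acc=1055587 shift=21 [end]
Varint 5: bytes[12:15] = E3 B6 40 -> value 1055587 (3 byte(s))
  byte[15]=0x90 cont=1 payload=0x10=16: acc |= 16<<0 -> acc=16 shift=7
  byte[16]=0xF8 cont=1 payload=0x78=120: acc |= 120<<7 -> acc=15376 shift=14
  byte[17]=0x2A cont=0 payload=0x2A=42: acc |= 42<<14 -> acc=703504 shift=21 [end]
Varint 6: bytes[15:18] = 90 F8 2A -> value 703504 (3 byte(s))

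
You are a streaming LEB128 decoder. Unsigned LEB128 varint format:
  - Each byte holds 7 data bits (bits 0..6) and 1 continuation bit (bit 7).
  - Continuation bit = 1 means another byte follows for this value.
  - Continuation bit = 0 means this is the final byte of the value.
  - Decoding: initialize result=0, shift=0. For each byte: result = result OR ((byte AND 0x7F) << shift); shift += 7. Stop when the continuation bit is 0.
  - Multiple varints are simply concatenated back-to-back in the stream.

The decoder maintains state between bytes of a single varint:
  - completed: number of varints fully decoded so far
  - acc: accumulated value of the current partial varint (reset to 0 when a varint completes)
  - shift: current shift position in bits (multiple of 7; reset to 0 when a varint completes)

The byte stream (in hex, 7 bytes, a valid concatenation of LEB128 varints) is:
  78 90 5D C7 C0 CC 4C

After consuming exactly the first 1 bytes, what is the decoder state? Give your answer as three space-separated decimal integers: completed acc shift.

Answer: 1 0 0

Derivation:
byte[0]=0x78 cont=0 payload=0x78: varint #1 complete (value=120); reset -> completed=1 acc=0 shift=0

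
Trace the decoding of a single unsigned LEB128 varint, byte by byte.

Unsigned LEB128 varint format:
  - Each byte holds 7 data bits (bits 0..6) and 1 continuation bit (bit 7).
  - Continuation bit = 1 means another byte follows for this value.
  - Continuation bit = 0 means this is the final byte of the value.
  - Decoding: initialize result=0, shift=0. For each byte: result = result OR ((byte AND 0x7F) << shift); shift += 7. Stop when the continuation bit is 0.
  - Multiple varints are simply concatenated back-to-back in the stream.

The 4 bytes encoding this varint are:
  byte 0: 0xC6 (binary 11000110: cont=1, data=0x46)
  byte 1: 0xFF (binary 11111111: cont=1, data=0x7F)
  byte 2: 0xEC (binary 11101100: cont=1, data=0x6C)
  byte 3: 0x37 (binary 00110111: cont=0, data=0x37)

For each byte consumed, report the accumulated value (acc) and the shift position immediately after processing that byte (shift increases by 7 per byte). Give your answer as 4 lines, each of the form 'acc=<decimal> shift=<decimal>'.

byte 0=0xC6: payload=0x46=70, contrib = 70<<0 = 70; acc -> 70, shift -> 7
byte 1=0xFF: payload=0x7F=127, contrib = 127<<7 = 16256; acc -> 16326, shift -> 14
byte 2=0xEC: payload=0x6C=108, contrib = 108<<14 = 1769472; acc -> 1785798, shift -> 21
byte 3=0x37: payload=0x37=55, contrib = 55<<21 = 115343360; acc -> 117129158, shift -> 28

Answer: acc=70 shift=7
acc=16326 shift=14
acc=1785798 shift=21
acc=117129158 shift=28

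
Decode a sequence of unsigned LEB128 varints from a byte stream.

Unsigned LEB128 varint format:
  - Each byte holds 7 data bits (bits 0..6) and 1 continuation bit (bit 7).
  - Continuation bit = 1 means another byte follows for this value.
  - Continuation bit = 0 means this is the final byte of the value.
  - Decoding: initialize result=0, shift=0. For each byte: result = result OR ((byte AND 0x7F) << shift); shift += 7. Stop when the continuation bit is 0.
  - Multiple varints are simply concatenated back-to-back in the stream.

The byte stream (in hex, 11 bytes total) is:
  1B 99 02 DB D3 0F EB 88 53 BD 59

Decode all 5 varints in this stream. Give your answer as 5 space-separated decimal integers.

Answer: 27 281 256475 1361003 11453

Derivation:
  byte[0]=0x1B cont=0 payload=0x1B=27: acc |= 27<<0 -> acc=27 shift=7 [end]
Varint 1: bytes[0:1] = 1B -> value 27 (1 byte(s))
  byte[1]=0x99 cont=1 payload=0x19=25: acc |= 25<<0 -> acc=25 shift=7
  byte[2]=0x02 cont=0 payload=0x02=2: acc |= 2<<7 -> acc=281 shift=14 [end]
Varint 2: bytes[1:3] = 99 02 -> value 281 (2 byte(s))
  byte[3]=0xDB cont=1 payload=0x5B=91: acc |= 91<<0 -> acc=91 shift=7
  byte[4]=0xD3 cont=1 payload=0x53=83: acc |= 83<<7 -> acc=10715 shift=14
  byte[5]=0x0F cont=0 payload=0x0F=15: acc |= 15<<14 -> acc=256475 shift=21 [end]
Varint 3: bytes[3:6] = DB D3 0F -> value 256475 (3 byte(s))
  byte[6]=0xEB cont=1 payload=0x6B=107: acc |= 107<<0 -> acc=107 shift=7
  byte[7]=0x88 cont=1 payload=0x08=8: acc |= 8<<7 -> acc=1131 shift=14
  byte[8]=0x53 cont=0 payload=0x53=83: acc |= 83<<14 -> acc=1361003 shift=21 [end]
Varint 4: bytes[6:9] = EB 88 53 -> value 1361003 (3 byte(s))
  byte[9]=0xBD cont=1 payload=0x3D=61: acc |= 61<<0 -> acc=61 shift=7
  byte[10]=0x59 cont=0 payload=0x59=89: acc |= 89<<7 -> acc=11453 shift=14 [end]
Varint 5: bytes[9:11] = BD 59 -> value 11453 (2 byte(s))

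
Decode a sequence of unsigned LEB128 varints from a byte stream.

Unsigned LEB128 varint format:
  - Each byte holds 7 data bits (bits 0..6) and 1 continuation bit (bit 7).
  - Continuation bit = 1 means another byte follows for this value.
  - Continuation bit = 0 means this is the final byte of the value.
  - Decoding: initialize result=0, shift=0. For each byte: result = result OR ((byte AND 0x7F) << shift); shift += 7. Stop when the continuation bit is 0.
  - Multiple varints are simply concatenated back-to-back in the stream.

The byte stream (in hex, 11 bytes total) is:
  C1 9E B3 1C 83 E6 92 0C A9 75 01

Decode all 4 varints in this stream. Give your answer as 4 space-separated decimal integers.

Answer: 59559745 25473795 15017 1

Derivation:
  byte[0]=0xC1 cont=1 payload=0x41=65: acc |= 65<<0 -> acc=65 shift=7
  byte[1]=0x9E cont=1 payload=0x1E=30: acc |= 30<<7 -> acc=3905 shift=14
  byte[2]=0xB3 cont=1 payload=0x33=51: acc |= 51<<14 -> acc=839489 shift=21
  byte[3]=0x1C cont=0 payload=0x1C=28: acc |= 28<<21 -> acc=59559745 shift=28 [end]
Varint 1: bytes[0:4] = C1 9E B3 1C -> value 59559745 (4 byte(s))
  byte[4]=0x83 cont=1 payload=0x03=3: acc |= 3<<0 -> acc=3 shift=7
  byte[5]=0xE6 cont=1 payload=0x66=102: acc |= 102<<7 -> acc=13059 shift=14
  byte[6]=0x92 cont=1 payload=0x12=18: acc |= 18<<14 -> acc=307971 shift=21
  byte[7]=0x0C cont=0 payload=0x0C=12: acc |= 12<<21 -> acc=25473795 shift=28 [end]
Varint 2: bytes[4:8] = 83 E6 92 0C -> value 25473795 (4 byte(s))
  byte[8]=0xA9 cont=1 payload=0x29=41: acc |= 41<<0 -> acc=41 shift=7
  byte[9]=0x75 cont=0 payload=0x75=117: acc |= 117<<7 -> acc=15017 shift=14 [end]
Varint 3: bytes[8:10] = A9 75 -> value 15017 (2 byte(s))
  byte[10]=0x01 cont=0 payload=0x01=1: acc |= 1<<0 -> acc=1 shift=7 [end]
Varint 4: bytes[10:11] = 01 -> value 1 (1 byte(s))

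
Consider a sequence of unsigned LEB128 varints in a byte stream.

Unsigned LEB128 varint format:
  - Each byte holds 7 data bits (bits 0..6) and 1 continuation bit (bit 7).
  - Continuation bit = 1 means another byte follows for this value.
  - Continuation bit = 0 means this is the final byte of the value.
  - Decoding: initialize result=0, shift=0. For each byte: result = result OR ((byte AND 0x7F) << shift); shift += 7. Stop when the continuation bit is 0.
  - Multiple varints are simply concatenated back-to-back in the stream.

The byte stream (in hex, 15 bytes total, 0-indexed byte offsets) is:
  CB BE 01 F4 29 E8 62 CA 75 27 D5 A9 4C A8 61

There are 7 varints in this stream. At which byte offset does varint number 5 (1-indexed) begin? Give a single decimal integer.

Answer: 9

Derivation:
  byte[0]=0xCB cont=1 payload=0x4B=75: acc |= 75<<0 -> acc=75 shift=7
  byte[1]=0xBE cont=1 payload=0x3E=62: acc |= 62<<7 -> acc=8011 shift=14
  byte[2]=0x01 cont=0 payload=0x01=1: acc |= 1<<14 -> acc=24395 shift=21 [end]
Varint 1: bytes[0:3] = CB BE 01 -> value 24395 (3 byte(s))
  byte[3]=0xF4 cont=1 payload=0x74=116: acc |= 116<<0 -> acc=116 shift=7
  byte[4]=0x29 cont=0 payload=0x29=41: acc |= 41<<7 -> acc=5364 shift=14 [end]
Varint 2: bytes[3:5] = F4 29 -> value 5364 (2 byte(s))
  byte[5]=0xE8 cont=1 payload=0x68=104: acc |= 104<<0 -> acc=104 shift=7
  byte[6]=0x62 cont=0 payload=0x62=98: acc |= 98<<7 -> acc=12648 shift=14 [end]
Varint 3: bytes[5:7] = E8 62 -> value 12648 (2 byte(s))
  byte[7]=0xCA cont=1 payload=0x4A=74: acc |= 74<<0 -> acc=74 shift=7
  byte[8]=0x75 cont=0 payload=0x75=117: acc |= 117<<7 -> acc=15050 shift=14 [end]
Varint 4: bytes[7:9] = CA 75 -> value 15050 (2 byte(s))
  byte[9]=0x27 cont=0 payload=0x27=39: acc |= 39<<0 -> acc=39 shift=7 [end]
Varint 5: bytes[9:10] = 27 -> value 39 (1 byte(s))
  byte[10]=0xD5 cont=1 payload=0x55=85: acc |= 85<<0 -> acc=85 shift=7
  byte[11]=0xA9 cont=1 payload=0x29=41: acc |= 41<<7 -> acc=5333 shift=14
  byte[12]=0x4C cont=0 payload=0x4C=76: acc |= 76<<14 -> acc=1250517 shift=21 [end]
Varint 6: bytes[10:13] = D5 A9 4C -> value 1250517 (3 byte(s))
  byte[13]=0xA8 cont=1 payload=0x28=40: acc |= 40<<0 -> acc=40 shift=7
  byte[14]=0x61 cont=0 payload=0x61=97: acc |= 97<<7 -> acc=12456 shift=14 [end]
Varint 7: bytes[13:15] = A8 61 -> value 12456 (2 byte(s))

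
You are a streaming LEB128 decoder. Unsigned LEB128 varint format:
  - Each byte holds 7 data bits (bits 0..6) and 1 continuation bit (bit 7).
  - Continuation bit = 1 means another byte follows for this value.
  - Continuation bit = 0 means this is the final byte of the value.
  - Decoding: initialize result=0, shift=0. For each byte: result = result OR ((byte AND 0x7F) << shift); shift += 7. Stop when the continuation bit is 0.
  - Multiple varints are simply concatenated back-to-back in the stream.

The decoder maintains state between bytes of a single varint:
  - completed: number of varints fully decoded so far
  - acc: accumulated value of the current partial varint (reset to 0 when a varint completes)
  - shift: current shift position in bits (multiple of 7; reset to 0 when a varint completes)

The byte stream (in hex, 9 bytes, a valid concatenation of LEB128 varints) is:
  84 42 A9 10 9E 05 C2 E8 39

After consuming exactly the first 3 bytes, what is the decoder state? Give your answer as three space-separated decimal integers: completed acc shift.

byte[0]=0x84 cont=1 payload=0x04: acc |= 4<<0 -> completed=0 acc=4 shift=7
byte[1]=0x42 cont=0 payload=0x42: varint #1 complete (value=8452); reset -> completed=1 acc=0 shift=0
byte[2]=0xA9 cont=1 payload=0x29: acc |= 41<<0 -> completed=1 acc=41 shift=7

Answer: 1 41 7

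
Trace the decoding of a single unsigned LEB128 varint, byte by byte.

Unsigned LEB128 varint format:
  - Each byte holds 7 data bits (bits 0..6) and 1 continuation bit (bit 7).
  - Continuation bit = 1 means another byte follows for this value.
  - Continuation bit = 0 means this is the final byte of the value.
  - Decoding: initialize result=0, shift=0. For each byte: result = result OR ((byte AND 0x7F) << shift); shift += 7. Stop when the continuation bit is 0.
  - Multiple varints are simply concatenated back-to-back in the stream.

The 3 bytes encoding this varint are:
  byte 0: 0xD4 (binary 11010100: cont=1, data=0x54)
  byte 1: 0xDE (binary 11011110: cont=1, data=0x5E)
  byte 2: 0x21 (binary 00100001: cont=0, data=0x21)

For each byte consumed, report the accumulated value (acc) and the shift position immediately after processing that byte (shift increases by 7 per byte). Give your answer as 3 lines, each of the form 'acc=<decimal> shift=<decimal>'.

byte 0=0xD4: payload=0x54=84, contrib = 84<<0 = 84; acc -> 84, shift -> 7
byte 1=0xDE: payload=0x5E=94, contrib = 94<<7 = 12032; acc -> 12116, shift -> 14
byte 2=0x21: payload=0x21=33, contrib = 33<<14 = 540672; acc -> 552788, shift -> 21

Answer: acc=84 shift=7
acc=12116 shift=14
acc=552788 shift=21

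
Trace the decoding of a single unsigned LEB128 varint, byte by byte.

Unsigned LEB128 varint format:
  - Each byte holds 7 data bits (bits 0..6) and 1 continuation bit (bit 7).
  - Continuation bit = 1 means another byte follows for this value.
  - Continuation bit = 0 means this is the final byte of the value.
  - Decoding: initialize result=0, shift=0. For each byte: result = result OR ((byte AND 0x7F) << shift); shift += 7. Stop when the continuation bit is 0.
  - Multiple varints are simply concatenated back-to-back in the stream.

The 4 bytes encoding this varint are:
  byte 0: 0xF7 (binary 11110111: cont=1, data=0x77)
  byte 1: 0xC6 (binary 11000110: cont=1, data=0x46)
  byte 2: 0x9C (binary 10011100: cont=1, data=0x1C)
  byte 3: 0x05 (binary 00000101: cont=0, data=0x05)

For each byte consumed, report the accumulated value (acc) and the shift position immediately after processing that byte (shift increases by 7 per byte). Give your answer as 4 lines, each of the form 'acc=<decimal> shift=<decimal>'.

Answer: acc=119 shift=7
acc=9079 shift=14
acc=467831 shift=21
acc=10953591 shift=28

Derivation:
byte 0=0xF7: payload=0x77=119, contrib = 119<<0 = 119; acc -> 119, shift -> 7
byte 1=0xC6: payload=0x46=70, contrib = 70<<7 = 8960; acc -> 9079, shift -> 14
byte 2=0x9C: payload=0x1C=28, contrib = 28<<14 = 458752; acc -> 467831, shift -> 21
byte 3=0x05: payload=0x05=5, contrib = 5<<21 = 10485760; acc -> 10953591, shift -> 28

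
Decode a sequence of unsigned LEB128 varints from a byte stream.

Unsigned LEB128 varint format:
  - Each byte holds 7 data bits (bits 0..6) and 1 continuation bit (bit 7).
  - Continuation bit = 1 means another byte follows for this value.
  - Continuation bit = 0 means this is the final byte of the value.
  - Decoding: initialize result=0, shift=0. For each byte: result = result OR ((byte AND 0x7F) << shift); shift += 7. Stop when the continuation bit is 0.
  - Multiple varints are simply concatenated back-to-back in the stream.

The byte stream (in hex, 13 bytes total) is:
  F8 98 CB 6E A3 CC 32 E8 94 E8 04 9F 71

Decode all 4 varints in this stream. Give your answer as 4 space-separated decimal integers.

  byte[0]=0xF8 cont=1 payload=0x78=120: acc |= 120<<0 -> acc=120 shift=7
  byte[1]=0x98 cont=1 payload=0x18=24: acc |= 24<<7 -> acc=3192 shift=14
  byte[2]=0xCB cont=1 payload=0x4B=75: acc |= 75<<14 -> acc=1231992 shift=21
  byte[3]=0x6E cont=0 payload=0x6E=110: acc |= 110<<21 -> acc=231918712 shift=28 [end]
Varint 1: bytes[0:4] = F8 98 CB 6E -> value 231918712 (4 byte(s))
  byte[4]=0xA3 cont=1 payload=0x23=35: acc |= 35<<0 -> acc=35 shift=7
  byte[5]=0xCC cont=1 payload=0x4C=76: acc |= 76<<7 -> acc=9763 shift=14
  byte[6]=0x32 cont=0 payload=0x32=50: acc |= 50<<14 -> acc=828963 shift=21 [end]
Varint 2: bytes[4:7] = A3 CC 32 -> value 828963 (3 byte(s))
  byte[7]=0xE8 cont=1 payload=0x68=104: acc |= 104<<0 -> acc=104 shift=7
  byte[8]=0x94 cont=1 payload=0x14=20: acc |= 20<<7 -> acc=2664 shift=14
  byte[9]=0xE8 cont=1 payload=0x68=104: acc |= 104<<14 -> acc=1706600 shift=21
  byte[10]=0x04 cont=0 payload=0x04=4: acc |= 4<<21 -> acc=10095208 shift=28 [end]
Varint 3: bytes[7:11] = E8 94 E8 04 -> value 10095208 (4 byte(s))
  byte[11]=0x9F cont=1 payload=0x1F=31: acc |= 31<<0 -> acc=31 shift=7
  byte[12]=0x71 cont=0 payload=0x71=113: acc |= 113<<7 -> acc=14495 shift=14 [end]
Varint 4: bytes[11:13] = 9F 71 -> value 14495 (2 byte(s))

Answer: 231918712 828963 10095208 14495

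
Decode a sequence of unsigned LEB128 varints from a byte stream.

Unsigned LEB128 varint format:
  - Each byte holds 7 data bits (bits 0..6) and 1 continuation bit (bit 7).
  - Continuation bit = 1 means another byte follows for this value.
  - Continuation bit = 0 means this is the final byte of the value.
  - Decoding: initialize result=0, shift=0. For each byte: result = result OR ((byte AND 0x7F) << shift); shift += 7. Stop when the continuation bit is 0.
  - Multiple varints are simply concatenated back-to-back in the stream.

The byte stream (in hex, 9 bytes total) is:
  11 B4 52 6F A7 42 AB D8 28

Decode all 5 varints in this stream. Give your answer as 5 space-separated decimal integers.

  byte[0]=0x11 cont=0 payload=0x11=17: acc |= 17<<0 -> acc=17 shift=7 [end]
Varint 1: bytes[0:1] = 11 -> value 17 (1 byte(s))
  byte[1]=0xB4 cont=1 payload=0x34=52: acc |= 52<<0 -> acc=52 shift=7
  byte[2]=0x52 cont=0 payload=0x52=82: acc |= 82<<7 -> acc=10548 shift=14 [end]
Varint 2: bytes[1:3] = B4 52 -> value 10548 (2 byte(s))
  byte[3]=0x6F cont=0 payload=0x6F=111: acc |= 111<<0 -> acc=111 shift=7 [end]
Varint 3: bytes[3:4] = 6F -> value 111 (1 byte(s))
  byte[4]=0xA7 cont=1 payload=0x27=39: acc |= 39<<0 -> acc=39 shift=7
  byte[5]=0x42 cont=0 payload=0x42=66: acc |= 66<<7 -> acc=8487 shift=14 [end]
Varint 4: bytes[4:6] = A7 42 -> value 8487 (2 byte(s))
  byte[6]=0xAB cont=1 payload=0x2B=43: acc |= 43<<0 -> acc=43 shift=7
  byte[7]=0xD8 cont=1 payload=0x58=88: acc |= 88<<7 -> acc=11307 shift=14
  byte[8]=0x28 cont=0 payload=0x28=40: acc |= 40<<14 -> acc=666667 shift=21 [end]
Varint 5: bytes[6:9] = AB D8 28 -> value 666667 (3 byte(s))

Answer: 17 10548 111 8487 666667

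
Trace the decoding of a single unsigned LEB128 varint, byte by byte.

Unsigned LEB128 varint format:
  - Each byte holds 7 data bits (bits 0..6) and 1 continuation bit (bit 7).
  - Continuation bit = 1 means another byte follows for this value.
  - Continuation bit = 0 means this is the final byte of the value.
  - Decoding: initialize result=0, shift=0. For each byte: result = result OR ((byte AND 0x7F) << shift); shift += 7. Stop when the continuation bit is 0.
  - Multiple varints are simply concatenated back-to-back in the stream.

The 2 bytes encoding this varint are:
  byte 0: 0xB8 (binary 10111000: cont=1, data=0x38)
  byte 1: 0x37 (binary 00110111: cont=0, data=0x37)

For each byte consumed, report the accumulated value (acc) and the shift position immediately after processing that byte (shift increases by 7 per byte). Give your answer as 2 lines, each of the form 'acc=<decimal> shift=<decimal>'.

Answer: acc=56 shift=7
acc=7096 shift=14

Derivation:
byte 0=0xB8: payload=0x38=56, contrib = 56<<0 = 56; acc -> 56, shift -> 7
byte 1=0x37: payload=0x37=55, contrib = 55<<7 = 7040; acc -> 7096, shift -> 14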